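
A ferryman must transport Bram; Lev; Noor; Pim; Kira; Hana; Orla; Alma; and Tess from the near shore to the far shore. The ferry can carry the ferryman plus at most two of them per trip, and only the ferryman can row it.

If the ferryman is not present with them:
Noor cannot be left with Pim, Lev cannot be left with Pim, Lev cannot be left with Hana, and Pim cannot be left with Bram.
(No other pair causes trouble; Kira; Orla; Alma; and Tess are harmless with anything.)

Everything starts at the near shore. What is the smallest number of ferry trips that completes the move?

9

Counting alone: the ferryman can take at most 2 across per trip to the far shore, so moving all 9 needs at least 5 loaded trips out, with a return between consecutive ones — at least 9 crossings.
The plan below uses exactly 9 crossings, so it is optimal:
1. Ferryman goes to the far shore with Lev and Pim.  [the near shore: Alma, Bram, Hana, Kira, Noor, Orla, Tess | the far shore: Lev, Pim]
2. Ferryman goes back to the near shore with Pim.  [the near shore: Alma, Bram, Hana, Kira, Noor, Orla, Pim, Tess | the far shore: Lev]
3. Ferryman goes to the far shore with Bram and Noor.  [the near shore: Alma, Hana, Kira, Orla, Pim, Tess | the far shore: Bram, Lev, Noor]
4. Ferryman goes back to the near shore alone.  [the near shore: Alma, Hana, Kira, Orla, Pim, Tess | the far shore: Bram, Lev, Noor]
5. Ferryman goes to the far shore with Kira and Orla.  [the near shore: Alma, Hana, Pim, Tess | the far shore: Bram, Kira, Lev, Noor, Orla]
6. Ferryman goes back to the near shore alone.  [the near shore: Alma, Hana, Pim, Tess | the far shore: Bram, Kira, Lev, Noor, Orla]
7. Ferryman goes to the far shore with Alma and Tess.  [the near shore: Hana, Pim | the far shore: Alma, Bram, Kira, Lev, Noor, Orla, Tess]
8. Ferryman goes back to the near shore alone.  [the near shore: Hana, Pim | the far shore: Alma, Bram, Kira, Lev, Noor, Orla, Tess]
9. Ferryman goes to the far shore with Hana and Pim.  [the near shore: — | the far shore: Alma, Bram, Hana, Kira, Lev, Noor, Orla, Pim, Tess]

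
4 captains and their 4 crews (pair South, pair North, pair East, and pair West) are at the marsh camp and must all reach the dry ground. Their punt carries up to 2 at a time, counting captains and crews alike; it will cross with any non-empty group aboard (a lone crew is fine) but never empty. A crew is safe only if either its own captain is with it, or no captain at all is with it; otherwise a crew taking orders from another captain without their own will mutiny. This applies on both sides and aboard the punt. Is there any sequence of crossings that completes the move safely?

Following every safe sequence of crossings from the start, the most of the 8 that can be at the dry ground as the punt arrives there on crossings 1, 3, 5 is 2, 3, 4 respectively; the best ever achieved is 4 of 8.
From crossing 7 on, no configuration arises that was not already reachable earlier: only 44 distinct safe configurations (who is on which side, and where the punt is) can ever be reached, none of them has everyone across, and every continuation just revisits them. So no valid plan exists.

No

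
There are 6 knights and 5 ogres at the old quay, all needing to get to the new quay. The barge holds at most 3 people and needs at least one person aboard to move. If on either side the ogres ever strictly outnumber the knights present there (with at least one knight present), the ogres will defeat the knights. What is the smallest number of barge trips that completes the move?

9

Counting alone: each trip to the new quay takes at most 3 across and each return brings at least 1 back, so after t trips out (and t−1 returns) at most 3t − (t−1) of the 11 are across; that first reaches 11 at t = 5, so at least 9 crossings are needed.
The plan below uses exactly 9 crossings, so it is optimal:
1. 3 ogres → the new quay.  (the old quay: 6K 2O; the new quay: 0K 3O)
2. 1 ogre ← the old quay.  (the old quay: 6K 3O; the new quay: 0K 2O)
3. 3 knights → the new quay.  (the old quay: 3K 3O; the new quay: 3K 2O)
4. 1 knight ← the old quay.  (the old quay: 4K 3O; the new quay: 2K 2O)
5. 2 knights and 1 ogre → the new quay.  (the old quay: 2K 2O; the new quay: 4K 3O)
6. 1 knight ← the old quay.  (the old quay: 3K 2O; the new quay: 3K 3O)
7. 2 knights and 1 ogre → the new quay.  (the old quay: 1K 1O; the new quay: 5K 4O)
8. 1 knight ← the old quay.  (the old quay: 2K 1O; the new quay: 4K 4O)
9. 2 knights and 1 ogre → the new quay.  (the old quay: 0K 0O; the new quay: 6K 5O)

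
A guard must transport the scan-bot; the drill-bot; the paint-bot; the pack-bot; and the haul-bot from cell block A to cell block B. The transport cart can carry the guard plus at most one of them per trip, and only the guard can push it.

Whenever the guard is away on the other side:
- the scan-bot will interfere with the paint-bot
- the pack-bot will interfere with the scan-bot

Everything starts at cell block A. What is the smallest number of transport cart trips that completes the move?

Counting alone: the guard can take at most 1 across per trip to cell block B, so moving all 5 needs at least 5 loaded trips out, with a return between consecutive ones — at least 9 crossings.
The safety rule pushes this higher. Following every safe sequence of crossings, the most of the 5 that can be at cell block B as the transport cart arrives there on crossing 9 is 4 — never all 5.
So no plan with fewer than 11 crossings exists, and this one achieves 11:
1. Guard goes to cell block B with the scan-bot.  [cell block A: the drill-bot, the haul-bot, the pack-bot, the paint-bot | cell block B: the scan-bot]
2. Guard goes back to cell block A alone.  [cell block A: the drill-bot, the haul-bot, the pack-bot, the paint-bot | cell block B: the scan-bot]
3. Guard goes to cell block B with the drill-bot.  [cell block A: the haul-bot, the pack-bot, the paint-bot | cell block B: the drill-bot, the scan-bot]
4. Guard goes back to cell block A alone.  [cell block A: the haul-bot, the pack-bot, the paint-bot | cell block B: the drill-bot, the scan-bot]
5. Guard goes to cell block B with the paint-bot.  [cell block A: the haul-bot, the pack-bot | cell block B: the drill-bot, the paint-bot, the scan-bot]
6. Guard goes back to cell block A with the scan-bot.  [cell block A: the haul-bot, the pack-bot, the scan-bot | cell block B: the drill-bot, the paint-bot]
7. Guard goes to cell block B with the pack-bot.  [cell block A: the haul-bot, the scan-bot | cell block B: the drill-bot, the pack-bot, the paint-bot]
8. Guard goes back to cell block A alone.  [cell block A: the haul-bot, the scan-bot | cell block B: the drill-bot, the pack-bot, the paint-bot]
9. Guard goes to cell block B with the haul-bot.  [cell block A: the scan-bot | cell block B: the drill-bot, the haul-bot, the pack-bot, the paint-bot]
10. Guard goes back to cell block A alone.  [cell block A: the scan-bot | cell block B: the drill-bot, the haul-bot, the pack-bot, the paint-bot]
11. Guard goes to cell block B with the scan-bot.  [cell block A: — | cell block B: the drill-bot, the haul-bot, the pack-bot, the paint-bot, the scan-bot]

11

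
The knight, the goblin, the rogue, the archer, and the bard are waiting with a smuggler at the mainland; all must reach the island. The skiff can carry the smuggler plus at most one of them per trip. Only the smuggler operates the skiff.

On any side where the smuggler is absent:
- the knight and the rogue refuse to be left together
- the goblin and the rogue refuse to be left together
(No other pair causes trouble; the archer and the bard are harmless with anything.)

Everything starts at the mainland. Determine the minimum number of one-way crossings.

11

Counting alone: the smuggler can take at most 1 across per trip to the island, so moving all 5 needs at least 5 loaded trips out, with a return between consecutive ones — at least 9 crossings.
The safety rule pushes this higher. Following every safe sequence of crossings, the most of the 5 that can be at the island as the skiff arrives there on crossing 9 is 4 — never all 5.
So no plan with fewer than 11 crossings exists, and this one achieves 11:
1. Smuggler goes to the island with the rogue.  [the mainland: the archer, the bard, the goblin, the knight | the island: the rogue]
2. Smuggler goes back to the mainland alone.  [the mainland: the archer, the bard, the goblin, the knight | the island: the rogue]
3. Smuggler goes to the island with the knight.  [the mainland: the archer, the bard, the goblin | the island: the knight, the rogue]
4. Smuggler goes back to the mainland with the rogue.  [the mainland: the archer, the bard, the goblin, the rogue | the island: the knight]
5. Smuggler goes to the island with the goblin.  [the mainland: the archer, the bard, the rogue | the island: the goblin, the knight]
6. Smuggler goes back to the mainland alone.  [the mainland: the archer, the bard, the rogue | the island: the goblin, the knight]
7. Smuggler goes to the island with the archer.  [the mainland: the bard, the rogue | the island: the archer, the goblin, the knight]
8. Smuggler goes back to the mainland alone.  [the mainland: the bard, the rogue | the island: the archer, the goblin, the knight]
9. Smuggler goes to the island with the bard.  [the mainland: the rogue | the island: the archer, the bard, the goblin, the knight]
10. Smuggler goes back to the mainland alone.  [the mainland: the rogue | the island: the archer, the bard, the goblin, the knight]
11. Smuggler goes to the island with the rogue.  [the mainland: — | the island: the archer, the bard, the goblin, the knight, the rogue]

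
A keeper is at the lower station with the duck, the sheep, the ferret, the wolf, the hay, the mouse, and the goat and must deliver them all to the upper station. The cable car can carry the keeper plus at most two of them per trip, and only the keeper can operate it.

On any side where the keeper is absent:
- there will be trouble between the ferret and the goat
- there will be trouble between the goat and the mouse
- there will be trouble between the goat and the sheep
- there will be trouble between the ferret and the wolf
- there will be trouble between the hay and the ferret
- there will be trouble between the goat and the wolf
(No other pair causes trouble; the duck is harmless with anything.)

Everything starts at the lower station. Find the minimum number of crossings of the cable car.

Counting alone: the keeper can take at most 2 across per trip to the upper station, so moving all 7 needs at least 4 loaded trips out, with a return between consecutive ones — at least 7 crossings.
The safety rule pushes this higher. Following every safe sequence of crossings, the most of the 7 that can be at the upper station as the cable car arrives there on crossings 7, 9 is 5, 6 respectively — never all 7.
So no plan with fewer than 11 crossings exists, and this one achieves 11:
1. Keeper goes to the upper station with the ferret and the goat.  [the lower station: the duck, the hay, the mouse, the sheep, the wolf | the upper station: the ferret, the goat]
2. Keeper goes back to the lower station with the ferret.  [the lower station: the duck, the ferret, the hay, the mouse, the sheep, the wolf | the upper station: the goat]
3. Keeper goes to the upper station with the duck and the ferret.  [the lower station: the hay, the mouse, the sheep, the wolf | the upper station: the duck, the ferret, the goat]
4. Keeper goes back to the lower station with the ferret.  [the lower station: the ferret, the hay, the mouse, the sheep, the wolf | the upper station: the duck, the goat]
5. Keeper goes to the upper station with the ferret and the sheep.  [the lower station: the hay, the mouse, the wolf | the upper station: the duck, the ferret, the goat, the sheep]
6. Keeper goes back to the lower station with the goat.  [the lower station: the goat, the hay, the mouse, the wolf | the upper station: the duck, the ferret, the sheep]
7. Keeper goes to the upper station with the mouse and the wolf.  [the lower station: the goat, the hay | the upper station: the duck, the ferret, the mouse, the sheep, the wolf]
8. Keeper goes back to the lower station with the ferret.  [the lower station: the ferret, the goat, the hay | the upper station: the duck, the mouse, the sheep, the wolf]
9. Keeper goes to the upper station with the ferret and the hay.  [the lower station: the goat | the upper station: the duck, the ferret, the hay, the mouse, the sheep, the wolf]
10. Keeper goes back to the lower station with the ferret.  [the lower station: the ferret, the goat | the upper station: the duck, the hay, the mouse, the sheep, the wolf]
11. Keeper goes to the upper station with the ferret and the goat.  [the lower station: — | the upper station: the duck, the ferret, the goat, the hay, the mouse, the sheep, the wolf]

11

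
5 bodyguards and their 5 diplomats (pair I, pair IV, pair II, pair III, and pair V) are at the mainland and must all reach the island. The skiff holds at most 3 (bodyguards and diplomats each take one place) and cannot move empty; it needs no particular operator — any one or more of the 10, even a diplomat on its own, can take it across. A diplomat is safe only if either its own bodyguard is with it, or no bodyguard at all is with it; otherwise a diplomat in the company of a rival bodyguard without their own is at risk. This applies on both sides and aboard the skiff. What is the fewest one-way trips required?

Counting alone: each trip to the island takes at most 3 across and each return brings at least 1 back, so after t trips out (and t−1 returns) at most 3t − (t−1) of the 10 are across; that first reaches 10 at t = 5, so at least 9 crossings are needed.
The safety rule pushes this higher. Following every safe sequence of crossings, the most of the 10 that can be at the island as the skiff arrives there on crossing 9 is 9 — never all 10.
So no plan with fewer than 11 crossings exists, and this one achieves 11:
1. bodyguard I and diplomat I cross → the island.
2. bodyguard I crosses ← the mainland.
3. diplomat II, diplomat III, and diplomat IV cross → the island.
4. diplomat I crosses ← the mainland.
5. bodyguard II, bodyguard III, and bodyguard IV cross → the island.
6. bodyguard IV and diplomat IV cross ← the mainland.
7. bodyguard I, bodyguard IV, and bodyguard V cross → the island.
8. diplomat II crosses ← the mainland.
9. diplomat I and diplomat IV cross → the island.
10. diplomat I crosses ← the mainland.
11. diplomat I, diplomat II, and diplomat V cross → the island.

11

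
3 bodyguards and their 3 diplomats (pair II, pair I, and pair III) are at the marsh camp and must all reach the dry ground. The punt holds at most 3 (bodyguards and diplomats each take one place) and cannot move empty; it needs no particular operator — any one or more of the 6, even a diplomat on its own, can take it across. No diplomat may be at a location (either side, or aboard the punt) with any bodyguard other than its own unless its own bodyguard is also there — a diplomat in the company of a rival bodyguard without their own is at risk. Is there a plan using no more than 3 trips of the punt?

No

Counting alone: each trip to the dry ground takes at most 3 across and each return brings at least 1 back, so after t trips out (and t−1 returns) at most 3t − (t−1) of the 6 are across; that first reaches 6 at t = 3, so at least 5 crossings are needed.
Since 3 < 5, 3 crossings cannot be enough. (The shortest complete plan in fact takes 5:)
1. bodyguard II and diplomat II cross → the dry ground.
2. bodyguard II crosses ← the marsh camp.
3. bodyguard I, bodyguard II, and bodyguard III cross → the dry ground.
4. diplomat II crosses ← the marsh camp.
5. diplomat I, diplomat II, and diplomat III cross → the dry ground.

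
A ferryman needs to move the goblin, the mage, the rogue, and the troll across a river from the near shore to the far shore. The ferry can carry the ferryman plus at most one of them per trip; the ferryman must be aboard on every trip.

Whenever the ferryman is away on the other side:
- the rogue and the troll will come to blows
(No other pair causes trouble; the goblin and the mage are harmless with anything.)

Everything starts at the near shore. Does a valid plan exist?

1. Ferryman goes to the far shore with the rogue.
2. Ferryman goes back to the near shore alone.
3. Ferryman goes to the far shore with the goblin.
4. Ferryman goes back to the near shore alone.
5. Ferryman goes to the far shore with the mage.
6. Ferryman goes back to the near shore alone.
7. Ferryman goes to the far shore with the troll.

Yes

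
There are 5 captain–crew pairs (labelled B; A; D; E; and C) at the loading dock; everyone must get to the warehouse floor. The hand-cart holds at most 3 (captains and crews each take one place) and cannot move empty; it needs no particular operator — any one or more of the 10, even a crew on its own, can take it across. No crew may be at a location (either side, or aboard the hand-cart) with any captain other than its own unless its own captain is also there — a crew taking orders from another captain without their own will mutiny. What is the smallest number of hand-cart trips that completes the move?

Counting alone: each trip to the warehouse floor takes at most 3 across and each return brings at least 1 back, so after t trips out (and t−1 returns) at most 3t − (t−1) of the 10 are across; that first reaches 10 at t = 5, so at least 9 crossings are needed.
The safety rule pushes this higher. Following every safe sequence of crossings, the most of the 10 that can be at the warehouse floor as the hand-cart arrives there on crossing 9 is 9 — never all 10.
So no plan with fewer than 11 crossings exists, and this one achieves 11:
1. captain B and crew B cross → the warehouse floor.
2. captain B crosses ← the loading dock.
3. crew A, crew D, and crew E cross → the warehouse floor.
4. crew B crosses ← the loading dock.
5. captain A, captain D, and captain E cross → the warehouse floor.
6. captain A and crew A cross ← the loading dock.
7. captain A, captain B, and captain C cross → the warehouse floor.
8. crew D crosses ← the loading dock.
9. crew A and crew B cross → the warehouse floor.
10. crew B crosses ← the loading dock.
11. crew B, crew C, and crew D cross → the warehouse floor.

11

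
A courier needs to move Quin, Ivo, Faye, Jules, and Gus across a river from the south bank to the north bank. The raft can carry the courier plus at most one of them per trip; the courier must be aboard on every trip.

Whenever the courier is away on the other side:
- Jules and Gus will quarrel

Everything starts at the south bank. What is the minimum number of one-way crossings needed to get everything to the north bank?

Counting alone: the courier can take at most 1 across per trip to the north bank, so moving all 5 needs at least 5 loaded trips out, with a return between consecutive ones — at least 9 crossings.
The plan below uses exactly 9 crossings, so it is optimal:
1. Courier goes to the north bank with Jules.
2. Courier goes back to the south bank alone.
3. Courier goes to the north bank with Quin.
4. Courier goes back to the south bank alone.
5. Courier goes to the north bank with Ivo.
6. Courier goes back to the south bank alone.
7. Courier goes to the north bank with Faye.
8. Courier goes back to the south bank alone.
9. Courier goes to the north bank with Gus.

9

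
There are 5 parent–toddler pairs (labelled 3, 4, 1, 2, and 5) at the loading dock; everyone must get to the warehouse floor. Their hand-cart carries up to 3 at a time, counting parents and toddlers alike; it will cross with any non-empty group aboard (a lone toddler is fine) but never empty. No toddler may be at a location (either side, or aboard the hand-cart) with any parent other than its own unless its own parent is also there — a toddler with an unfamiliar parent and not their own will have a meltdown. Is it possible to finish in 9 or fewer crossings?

Counting alone: each trip to the warehouse floor takes at most 3 across and each return brings at least 1 back, so after t trips out (and t−1 returns) at most 3t − (t−1) of the 10 are across; that first reaches 10 at t = 5, so at least 9 crossings are needed.
The safety rule pushes this higher. Following every safe sequence of crossings, the most of the 10 that can be at the warehouse floor as the hand-cart arrives there on crossing 9 is 9 — never all 10.
So the move cannot be finished within 9 crossings. (The shortest complete plan takes 11:)
1. parent 3 and toddler 3 cross → the warehouse floor.
2. parent 3 crosses ← the loading dock.
3. toddler 1, toddler 2, and toddler 4 cross → the warehouse floor.
4. toddler 3 crosses ← the loading dock.
5. parent 1, parent 2, and parent 4 cross → the warehouse floor.
6. parent 4 and toddler 4 cross ← the loading dock.
7. parent 3, parent 4, and parent 5 cross → the warehouse floor.
8. toddler 1 crosses ← the loading dock.
9. toddler 3 and toddler 4 cross → the warehouse floor.
10. toddler 3 crosses ← the loading dock.
11. toddler 1, toddler 3, and toddler 5 cross → the warehouse floor.

No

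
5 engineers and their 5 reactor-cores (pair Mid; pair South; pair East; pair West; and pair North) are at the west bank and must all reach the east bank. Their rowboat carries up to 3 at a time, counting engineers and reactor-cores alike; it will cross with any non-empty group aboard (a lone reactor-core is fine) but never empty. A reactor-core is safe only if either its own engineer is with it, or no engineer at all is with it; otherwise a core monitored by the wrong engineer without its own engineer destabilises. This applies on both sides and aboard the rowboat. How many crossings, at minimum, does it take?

Counting alone: each trip to the east bank takes at most 3 across and each return brings at least 1 back, so after t trips out (and t−1 returns) at most 3t − (t−1) of the 10 are across; that first reaches 10 at t = 5, so at least 9 crossings are needed.
The safety rule pushes this higher. Following every safe sequence of crossings, the most of the 10 that can be at the east bank as the rowboat arrives there on crossing 9 is 9 — never all 10.
So no plan with fewer than 11 crossings exists, and this one achieves 11:
1. engineer Mid and reactor-core Mid cross → the east bank.
2. engineer Mid crosses ← the west bank.
3. reactor-core East, reactor-core South, and reactor-core West cross → the east bank.
4. reactor-core Mid crosses ← the west bank.
5. engineer East, engineer South, and engineer West cross → the east bank.
6. engineer South and reactor-core South cross ← the west bank.
7. engineer Mid, engineer North, and engineer South cross → the east bank.
8. reactor-core East crosses ← the west bank.
9. reactor-core Mid and reactor-core South cross → the east bank.
10. reactor-core Mid crosses ← the west bank.
11. reactor-core East, reactor-core Mid, and reactor-core North cross → the east bank.

11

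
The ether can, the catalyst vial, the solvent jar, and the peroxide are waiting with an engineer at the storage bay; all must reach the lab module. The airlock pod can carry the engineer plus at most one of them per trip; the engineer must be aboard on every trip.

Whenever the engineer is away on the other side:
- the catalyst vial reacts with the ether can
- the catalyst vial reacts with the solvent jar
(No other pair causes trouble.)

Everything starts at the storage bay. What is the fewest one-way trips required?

9

Counting alone: the engineer can take at most 1 across per trip to the lab module, so moving all 4 needs at least 4 loaded trips out, with a return between consecutive ones — at least 7 crossings.
The safety rule pushes this higher. Following every safe sequence of crossings, the most of the 4 that can be at the lab module as the airlock pod arrives there on crossing 7 is 3 — never all 4.
So no plan with fewer than 9 crossings exists, and this one achieves 9:
1. Engineer goes to the lab module with the catalyst vial.
2. Engineer goes back to the storage bay alone.
3. Engineer goes to the lab module with the ether can.
4. Engineer goes back to the storage bay with the catalyst vial.
5. Engineer goes to the lab module with the solvent jar.
6. Engineer goes back to the storage bay alone.
7. Engineer goes to the lab module with the peroxide.
8. Engineer goes back to the storage bay alone.
9. Engineer goes to the lab module with the catalyst vial.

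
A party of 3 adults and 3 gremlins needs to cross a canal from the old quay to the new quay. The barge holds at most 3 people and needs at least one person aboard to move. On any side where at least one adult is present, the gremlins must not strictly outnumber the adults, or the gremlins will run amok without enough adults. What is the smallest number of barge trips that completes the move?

Counting alone: each trip to the new quay takes at most 3 across and each return brings at least 1 back, so after t trips out (and t−1 returns) at most 3t − (t−1) of the 6 are across; that first reaches 6 at t = 3, so at least 5 crossings are needed.
The plan below uses exactly 5 crossings, so it is optimal:
1. 2 gremlins → the new quay.  (the old quay: 3A 1G; the new quay: 0A 2G)
2. 1 gremlin ← the old quay.  (the old quay: 3A 2G; the new quay: 0A 1G)
3. 3 adults → the new quay.  (the old quay: 0A 2G; the new quay: 3A 1G)
4. 1 gremlin ← the old quay.  (the old quay: 0A 3G; the new quay: 3A 0G)
5. 3 gremlins → the new quay.  (the old quay: 0A 0G; the new quay: 3A 3G)

5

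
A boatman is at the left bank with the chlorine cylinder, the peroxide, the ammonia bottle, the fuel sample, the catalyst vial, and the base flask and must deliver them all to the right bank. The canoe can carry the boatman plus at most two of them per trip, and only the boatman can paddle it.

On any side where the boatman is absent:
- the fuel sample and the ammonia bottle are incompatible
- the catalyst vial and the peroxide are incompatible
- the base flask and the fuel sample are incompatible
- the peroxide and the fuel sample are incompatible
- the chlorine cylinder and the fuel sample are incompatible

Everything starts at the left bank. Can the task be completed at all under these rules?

Yes

1. Boatman goes to the right bank with the fuel sample and the peroxide.  [the left bank: the ammonia bottle, the base flask, the catalyst vial, the chlorine cylinder | the right bank: the fuel sample, the peroxide]
2. Boatman goes back to the left bank with the peroxide.  [the left bank: the ammonia bottle, the base flask, the catalyst vial, the chlorine cylinder, the peroxide | the right bank: the fuel sample]
3. Boatman goes to the right bank with the chlorine cylinder and the peroxide.  [the left bank: the ammonia bottle, the base flask, the catalyst vial | the right bank: the chlorine cylinder, the fuel sample, the peroxide]
4. Boatman goes back to the left bank with the fuel sample.  [the left bank: the ammonia bottle, the base flask, the catalyst vial, the fuel sample | the right bank: the chlorine cylinder, the peroxide]
5. Boatman goes to the right bank with the ammonia bottle and the base flask.  [the left bank: the catalyst vial, the fuel sample | the right bank: the ammonia bottle, the base flask, the chlorine cylinder, the peroxide]
6. Boatman goes back to the left bank alone.  [the left bank: the catalyst vial, the fuel sample | the right bank: the ammonia bottle, the base flask, the chlorine cylinder, the peroxide]
7. Boatman goes to the right bank with the catalyst vial and the fuel sample.  [the left bank: — | the right bank: the ammonia bottle, the base flask, the catalyst vial, the chlorine cylinder, the fuel sample, the peroxide]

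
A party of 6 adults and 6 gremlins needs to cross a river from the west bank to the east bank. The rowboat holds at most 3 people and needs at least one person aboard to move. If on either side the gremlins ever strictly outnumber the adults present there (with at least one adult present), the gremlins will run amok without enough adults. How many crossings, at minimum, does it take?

impossible

Following every safe sequence of crossings from the start, the most of the 12 that can be at the east bank as the rowboat arrives there on crossings 1, 3, 5 is 3, 5, 6 respectively; the best ever achieved is 6 of 12.
From crossing 7 on, no configuration arises that was not already reachable earlier: only 17 distinct safe configurations (who is on which side, and where the rowboat is) can ever be reached, none of them has everyone across, and every continuation just revisits them. They are: 0 adults + 0 gremlins across (rowboat back at the start); 0 adults + 1 gremlin across (rowboat there); 0 adults + 1 gremlin across (rowboat back at the start); 0 adults + 2 gremlins across (rowboat there); 0 adults + 2 gremlins across (rowboat back at the start); 0 adults + 3 gremlins across (rowboat there); 0 adults + 3 gremlins across (rowboat back at the start); 0 adults + 4 gremlins across (rowboat there); 0 adults + 4 gremlins across (rowboat back at the start); 0 adults + 5 gremlins across (rowboat there); 0 adults + 5 gremlins across (rowboat back at the start); 0 adults + 6 gremlins across (rowboat there); 1 adult + 1 gremlin across (rowboat there); 1 adult + 1 gremlin across (rowboat back at the start); 2 adults + 2 gremlins across (rowboat there); 2 adults + 2 gremlins across (rowboat back at the start); 3 adults + 3 gremlins across (rowboat there). So no valid plan exists.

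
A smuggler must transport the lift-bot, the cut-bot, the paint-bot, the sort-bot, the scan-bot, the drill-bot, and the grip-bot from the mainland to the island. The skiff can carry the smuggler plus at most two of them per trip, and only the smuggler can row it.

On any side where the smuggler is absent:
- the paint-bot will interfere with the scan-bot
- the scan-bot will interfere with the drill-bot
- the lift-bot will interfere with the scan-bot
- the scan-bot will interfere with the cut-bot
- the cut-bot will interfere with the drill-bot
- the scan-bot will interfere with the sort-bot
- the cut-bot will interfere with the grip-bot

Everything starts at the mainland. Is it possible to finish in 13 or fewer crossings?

Yes

Yes — this plan uses 11 crossings (≤ 13):
1. Smuggler goes to the island with the cut-bot and the scan-bot.  [the mainland: the drill-bot, the grip-bot, the lift-bot, the paint-bot, the sort-bot | the island: the cut-bot, the scan-bot]
2. Smuggler goes back to the mainland with the cut-bot.  [the mainland: the cut-bot, the drill-bot, the grip-bot, the lift-bot, the paint-bot, the sort-bot | the island: the scan-bot]
3. Smuggler goes to the island with the cut-bot and the lift-bot.  [the mainland: the drill-bot, the grip-bot, the paint-bot, the sort-bot | the island: the cut-bot, the lift-bot, the scan-bot]
4. Smuggler goes back to the mainland with the scan-bot.  [the mainland: the drill-bot, the grip-bot, the paint-bot, the scan-bot, the sort-bot | the island: the cut-bot, the lift-bot]
5. Smuggler goes to the island with the paint-bot and the scan-bot.  [the mainland: the drill-bot, the grip-bot, the sort-bot | the island: the cut-bot, the lift-bot, the paint-bot, the scan-bot]
6. Smuggler goes back to the mainland with the scan-bot.  [the mainland: the drill-bot, the grip-bot, the scan-bot, the sort-bot | the island: the cut-bot, the lift-bot, the paint-bot]
7. Smuggler goes to the island with the scan-bot and the sort-bot.  [the mainland: the drill-bot, the grip-bot | the island: the cut-bot, the lift-bot, the paint-bot, the scan-bot, the sort-bot]
8. Smuggler goes back to the mainland with the scan-bot.  [the mainland: the drill-bot, the grip-bot, the scan-bot | the island: the cut-bot, the lift-bot, the paint-bot, the sort-bot]
9. Smuggler goes to the island with the drill-bot and the grip-bot.  [the mainland: the scan-bot | the island: the cut-bot, the drill-bot, the grip-bot, the lift-bot, the paint-bot, the sort-bot]
10. Smuggler goes back to the mainland with the cut-bot.  [the mainland: the cut-bot, the scan-bot | the island: the drill-bot, the grip-bot, the lift-bot, the paint-bot, the sort-bot]
11. Smuggler goes to the island with the cut-bot and the scan-bot.  [the mainland: — | the island: the cut-bot, the drill-bot, the grip-bot, the lift-bot, the paint-bot, the scan-bot, the sort-bot]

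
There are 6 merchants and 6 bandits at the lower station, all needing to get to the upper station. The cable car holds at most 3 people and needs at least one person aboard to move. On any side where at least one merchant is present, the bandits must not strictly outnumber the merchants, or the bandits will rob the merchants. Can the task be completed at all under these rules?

No

Following every safe sequence of crossings from the start, the most of the 12 that can be at the upper station as the cable car arrives there on crossings 1, 3, 5 is 3, 5, 6 respectively; the best ever achieved is 6 of 12.
From crossing 7 on, no configuration arises that was not already reachable earlier: only 17 distinct safe configurations (who is on which side, and where the cable car is) can ever be reached, none of them has everyone across, and every continuation just revisits them. They are: 0 merchants + 0 bandits across (cable car back at the start); 0 merchants + 1 bandit across (cable car there); 0 merchants + 1 bandit across (cable car back at the start); 0 merchants + 2 bandits across (cable car there); 0 merchants + 2 bandits across (cable car back at the start); 0 merchants + 3 bandits across (cable car there); 0 merchants + 3 bandits across (cable car back at the start); 0 merchants + 4 bandits across (cable car there); 0 merchants + 4 bandits across (cable car back at the start); 0 merchants + 5 bandits across (cable car there); 0 merchants + 5 bandits across (cable car back at the start); 0 merchants + 6 bandits across (cable car there); 1 merchant + 1 bandit across (cable car there); 1 merchant + 1 bandit across (cable car back at the start); 2 merchants + 2 bandits across (cable car there); 2 merchants + 2 bandits across (cable car back at the start); 3 merchants + 3 bandits across (cable car there). So no valid plan exists.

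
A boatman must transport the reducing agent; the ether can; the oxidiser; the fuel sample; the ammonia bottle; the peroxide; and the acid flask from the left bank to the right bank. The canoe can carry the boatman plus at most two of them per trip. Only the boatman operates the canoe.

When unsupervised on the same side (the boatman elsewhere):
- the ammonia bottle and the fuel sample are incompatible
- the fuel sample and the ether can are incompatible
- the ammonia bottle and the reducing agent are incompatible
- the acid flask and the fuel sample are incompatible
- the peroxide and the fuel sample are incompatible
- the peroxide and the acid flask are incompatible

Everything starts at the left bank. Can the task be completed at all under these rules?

No

Whatever the first load, the items left behind include a forbidden pair without the boatman. No opening move is safe, so no plan exists.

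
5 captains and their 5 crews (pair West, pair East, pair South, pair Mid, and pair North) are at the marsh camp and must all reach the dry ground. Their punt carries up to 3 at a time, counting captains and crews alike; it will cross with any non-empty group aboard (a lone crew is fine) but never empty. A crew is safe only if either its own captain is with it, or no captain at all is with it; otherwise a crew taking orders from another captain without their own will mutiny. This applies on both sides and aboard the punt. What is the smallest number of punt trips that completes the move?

Counting alone: each trip to the dry ground takes at most 3 across and each return brings at least 1 back, so after t trips out (and t−1 returns) at most 3t − (t−1) of the 10 are across; that first reaches 10 at t = 5, so at least 9 crossings are needed.
The safety rule pushes this higher. Following every safe sequence of crossings, the most of the 10 that can be at the dry ground as the punt arrives there on crossing 9 is 9 — never all 10.
So no plan with fewer than 11 crossings exists, and this one achieves 11:
1. captain West and crew West cross → the dry ground.
2. captain West crosses ← the marsh camp.
3. crew East, crew Mid, and crew South cross → the dry ground.
4. crew West crosses ← the marsh camp.
5. captain East, captain Mid, and captain South cross → the dry ground.
6. captain East and crew East cross ← the marsh camp.
7. captain East, captain North, and captain West cross → the dry ground.
8. crew South crosses ← the marsh camp.
9. crew East and crew West cross → the dry ground.
10. crew West crosses ← the marsh camp.
11. crew North, crew South, and crew West cross → the dry ground.

11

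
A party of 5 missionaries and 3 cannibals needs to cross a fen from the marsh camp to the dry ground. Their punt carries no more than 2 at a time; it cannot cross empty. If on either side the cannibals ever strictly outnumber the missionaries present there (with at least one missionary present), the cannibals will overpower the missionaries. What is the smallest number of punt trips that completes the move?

13

Counting alone: each trip to the dry ground takes at most 2 across and each return brings at least 1 back, so after t trips out (and t−1 returns) at most 2t − (t−1) of the 8 are across; that first reaches 8 at t = 7, so at least 13 crossings are needed.
The plan below uses exactly 13 crossings, so it is optimal:
1. 2 cannibals → the dry ground.  (the marsh camp: 5M 1C; the dry ground: 0M 2C)
2. 1 cannibal ← the marsh camp.  (the marsh camp: 5M 2C; the dry ground: 0M 1C)
3. 2 cannibals → the dry ground.  (the marsh camp: 5M 0C; the dry ground: 0M 3C)
4. 1 cannibal ← the marsh camp.  (the marsh camp: 5M 1C; the dry ground: 0M 2C)
5. 2 missionaries → the dry ground.  (the marsh camp: 3M 1C; the dry ground: 2M 2C)
6. 1 cannibal ← the marsh camp.  (the marsh camp: 3M 2C; the dry ground: 2M 1C)
7. 1 missionary and 1 cannibal → the dry ground.  (the marsh camp: 2M 1C; the dry ground: 3M 2C)
8. 1 cannibal ← the marsh camp.  (the marsh camp: 2M 2C; the dry ground: 3M 1C)
9. 2 cannibals → the dry ground.  (the marsh camp: 2M 0C; the dry ground: 3M 3C)
10. 1 cannibal ← the marsh camp.  (the marsh camp: 2M 1C; the dry ground: 3M 2C)
11. 1 missionary and 1 cannibal → the dry ground.  (the marsh camp: 1M 0C; the dry ground: 4M 3C)
12. 1 cannibal ← the marsh camp.  (the marsh camp: 1M 1C; the dry ground: 4M 2C)
13. 1 missionary and 1 cannibal → the dry ground.  (the marsh camp: 0M 0C; the dry ground: 5M 3C)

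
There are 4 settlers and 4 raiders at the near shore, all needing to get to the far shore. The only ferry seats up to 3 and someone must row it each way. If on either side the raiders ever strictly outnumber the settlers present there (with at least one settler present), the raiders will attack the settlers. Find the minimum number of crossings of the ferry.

Counting alone: each trip to the far shore takes at most 3 across and each return brings at least 1 back, so after t trips out (and t−1 returns) at most 3t − (t−1) of the 8 are across; that first reaches 8 at t = 4, so at least 7 crossings are needed.
The safety rule pushes this higher. Following every safe sequence of crossings, the most of the 8 that can be at the far shore as the ferry arrives there on crossing 7 is 7 — never all 8.
So no plan with fewer than 9 crossings exists, and this one achieves 9:
1. 2 raiders → the far shore.  (the near shore: 4S 2R; the far shore: 0S 2R)
2. 1 raider ← the near shore.  (the near shore: 4S 3R; the far shore: 0S 1R)
3. 3 raiders → the far shore.  (the near shore: 4S 0R; the far shore: 0S 4R)
4. 1 raider ← the near shore.  (the near shore: 4S 1R; the far shore: 0S 3R)
5. 3 settlers → the far shore.  (the near shore: 1S 1R; the far shore: 3S 3R)
6. 1 settler and 1 raider ← the near shore.  (the near shore: 2S 2R; the far shore: 2S 2R)
7. 2 settlers → the far shore.  (the near shore: 0S 2R; the far shore: 4S 2R)
8. 1 raider ← the near shore.  (the near shore: 0S 3R; the far shore: 4S 1R)
9. 3 raiders → the far shore.  (the near shore: 0S 0R; the far shore: 4S 4R)

9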